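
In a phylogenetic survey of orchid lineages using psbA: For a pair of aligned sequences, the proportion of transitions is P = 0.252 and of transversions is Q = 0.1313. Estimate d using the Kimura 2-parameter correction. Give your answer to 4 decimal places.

0.5805

Under the Kimura two-parameter model, d = −½ ln(1 − 2P − Q) − ¼ ln(1 − 2Q).
1 − 2P − Q = 0.3647, giving −½ ln(0.3647) = 0.504340.
1 − 2Q = 0.7374, giving −¼ ln(0.7374) = 0.076156.
d = 0.504340 + 0.076156 = 0.580496.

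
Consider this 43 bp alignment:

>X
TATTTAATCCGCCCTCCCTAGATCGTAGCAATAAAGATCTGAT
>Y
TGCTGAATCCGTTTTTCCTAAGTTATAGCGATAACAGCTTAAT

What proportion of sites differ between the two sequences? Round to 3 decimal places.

The sequences differ at 18 of 43 positions.
p = 18/43 = 0.418604… ≈ 0.419 (to 3 d.p.).

0.419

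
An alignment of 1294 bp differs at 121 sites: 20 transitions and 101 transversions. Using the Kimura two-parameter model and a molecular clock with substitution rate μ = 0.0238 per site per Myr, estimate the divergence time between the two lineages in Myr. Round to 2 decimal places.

2.10

P = 20/1294 ≈ 0.015456 and Q = 101/1294 ≈ 0.078053.
Under the Kimura two-parameter model, d = −½ ln(1 − 2P − Q) − ¼ ln(1 − 2Q).
1 − 2P − Q = 0.891035, giving −½ ln(0.891035) = 0.057686.
1 − 2Q = 0.843894, giving −¼ ln(0.843894) = 0.042432.
d = 0.057686 + 0.042432 = 0.100118.
Under a molecular clock d = 2μt, so t = d/(2μ) = 0.100118 / (2 × 0.0238) = 2.10 Myr.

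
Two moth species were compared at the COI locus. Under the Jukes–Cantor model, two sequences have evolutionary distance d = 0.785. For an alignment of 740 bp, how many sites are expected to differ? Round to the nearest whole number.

360

Invert JC69: p = (3/4)(1 − e^(−4d/3)) = 0.75 × (1 − e^(-1.046667)) = 0.75 × (1 − 0.351106) = 0.486671.
Expected differing sites = pL ≈ 0.486671 × 740 = 360.13654 ≈ 360.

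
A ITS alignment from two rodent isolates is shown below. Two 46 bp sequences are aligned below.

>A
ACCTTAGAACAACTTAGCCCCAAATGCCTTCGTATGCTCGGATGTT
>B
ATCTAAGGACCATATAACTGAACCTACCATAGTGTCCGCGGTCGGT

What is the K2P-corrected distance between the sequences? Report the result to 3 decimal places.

Of 46 sites, 8 differences are transitions and 13 are transversions, so P = 8/46 ≈ 0.173913 and Q = 13/46 ≈ 0.282609.
Under the Kimura two-parameter model, d = −½ ln(1 − 2P − Q) − ¼ ln(1 − 2Q).
1 − 2P − Q = 0.369565, giving −½ ln(0.369565) = 0.497714.
1 − 2Q = 0.434782, giving −¼ ln(0.434782) = 0.208228.
d = 0.497714 + 0.208228 = 0.705942.

0.706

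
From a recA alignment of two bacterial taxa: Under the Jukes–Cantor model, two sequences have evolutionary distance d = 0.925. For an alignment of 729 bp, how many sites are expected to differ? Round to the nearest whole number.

Invert JC69: p = (3/4)(1 − e^(−4d/3)) = 0.75 × (1 − e^(-1.233333)) = 0.75 × (1 − 0.291320) = 0.531510.
Expected differing sites = pL ≈ 0.531510 × 729 = 387.47079 ≈ 387.

387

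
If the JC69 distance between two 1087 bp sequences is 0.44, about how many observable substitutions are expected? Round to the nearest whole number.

362

Invert JC69: p = (3/4)(1 − e^(−4d/3)) = 0.75 × (1 − e^(-0.586667)) = 0.75 × (1 − 0.556178) = 0.332867.
Expected differing sites = pL ≈ 0.332867 × 1087 = 361.826429 ≈ 362.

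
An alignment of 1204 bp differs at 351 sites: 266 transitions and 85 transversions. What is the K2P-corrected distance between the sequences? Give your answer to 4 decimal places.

P = 266/1204 ≈ 0.22093 and Q = 85/1204 ≈ 0.070598.
Under the Kimura two-parameter model, d = −½ ln(1 − 2P − Q) − ¼ ln(1 − 2Q).
1 − 2P − Q = 0.487542, giving −½ ln(0.487542) = 0.359189.
1 − 2Q = 0.858804, giving −¼ ln(0.858804) = 0.038054.
d = 0.359189 + 0.038054 = 0.397243.

0.3972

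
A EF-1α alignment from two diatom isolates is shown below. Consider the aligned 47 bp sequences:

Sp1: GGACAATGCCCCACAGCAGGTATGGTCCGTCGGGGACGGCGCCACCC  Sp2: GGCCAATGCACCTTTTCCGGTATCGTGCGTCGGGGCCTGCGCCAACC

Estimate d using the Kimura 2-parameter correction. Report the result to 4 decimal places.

Of 47 sites, 1 differences are transitions and 11 are transversions, so P = 1/47 ≈ 0.021277 and Q = 11/47 ≈ 0.234043.
Under the Kimura two-parameter model, d = −½ ln(1 − 2P − Q) − ¼ ln(1 − 2Q).
1 − 2P − Q = 0.723403, giving −½ ln(0.723403) = 0.161894.
1 − 2Q = 0.531914, giving −¼ ln(0.531914) = 0.157818.
d = 0.161894 + 0.157818 = 0.319712.

0.3197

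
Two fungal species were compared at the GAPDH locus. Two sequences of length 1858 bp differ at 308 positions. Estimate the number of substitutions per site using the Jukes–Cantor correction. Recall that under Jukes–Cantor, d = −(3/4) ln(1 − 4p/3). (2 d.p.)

p = 308/1858 ≈ 0.16577.
d = −(3/4) ln(1 − 4p/3) = −0.75 ln(1 − 0.221027) = −0.75 ln(0.778973)
  = −0.75 × (-0.249779) = 0.187334 substitutions/site.

0.19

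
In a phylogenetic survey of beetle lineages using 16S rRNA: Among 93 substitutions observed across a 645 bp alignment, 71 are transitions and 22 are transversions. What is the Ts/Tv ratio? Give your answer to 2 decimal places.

R = 71/22 = 3.227272… ≈ 3.23 (to 2 d.p.).

3.23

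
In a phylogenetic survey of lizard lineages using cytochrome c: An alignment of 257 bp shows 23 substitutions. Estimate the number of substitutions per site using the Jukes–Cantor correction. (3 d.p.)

p = 23/257 ≈ 0.089494.
d = −(3/4) ln(1 − 4p/3) = −0.75 ln(1 − 0.119325) = −0.75 ln(0.880675)
  = −0.75 × (-0.127067) = 0.095300 substitutions/site.

0.095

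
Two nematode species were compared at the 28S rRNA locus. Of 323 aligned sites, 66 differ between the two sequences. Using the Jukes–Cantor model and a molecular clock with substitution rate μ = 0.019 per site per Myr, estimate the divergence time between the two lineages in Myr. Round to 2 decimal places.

6.28

p = 66/323 ≈ 0.204334.
d = −(3/4) ln(1 − 4p/3) = −0.75 ln(1 − 0.272445) = −0.75 ln(0.727555)
  = −0.75 × (-0.318066) = 0.238550 substitutions/site.
Under a molecular clock d = 2μt, so t = d/(2μ) = 0.238550 / (2 × 0.019) = 6.28 Myr.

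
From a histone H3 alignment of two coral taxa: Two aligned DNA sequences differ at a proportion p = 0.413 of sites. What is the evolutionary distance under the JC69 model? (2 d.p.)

0.60

d = −(3/4) ln(1 − 4p/3) = −0.75 ln(1 − 0.550667) = −0.75 ln(0.449333)
  = −0.75 × (-0.799991) = 0.599993 substitutions/site.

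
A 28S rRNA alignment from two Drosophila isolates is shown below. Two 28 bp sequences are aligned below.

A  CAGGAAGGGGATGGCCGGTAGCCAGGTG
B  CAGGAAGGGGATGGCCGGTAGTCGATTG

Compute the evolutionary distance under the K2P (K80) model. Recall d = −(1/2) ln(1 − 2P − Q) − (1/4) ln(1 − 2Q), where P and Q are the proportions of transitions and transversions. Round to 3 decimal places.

Of 28 sites, 3 differences are transitions and 1 are transversions, so P = 3/28 ≈ 0.107143 and Q = 1/28 ≈ 0.035714.
Under the Kimura two-parameter model, d = −½ ln(1 − 2P − Q) − ¼ ln(1 − 2Q).
1 − 2P − Q = 0.75, giving −½ ln(0.75) = 0.143841.
1 − 2Q = 0.928572, giving −¼ ln(0.928572) = 0.018527.
d = 0.143841 + 0.018527 = 0.162368.

0.162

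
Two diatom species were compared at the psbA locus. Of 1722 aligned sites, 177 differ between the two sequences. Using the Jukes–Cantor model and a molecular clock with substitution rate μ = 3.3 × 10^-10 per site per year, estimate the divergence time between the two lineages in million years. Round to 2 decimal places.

p = 177/1722 ≈ 0.102787.
d = −(3/4) ln(1 − 4p/3) = −0.75 ln(1 − 0.137049) = −0.75 ln(0.862951)
  = −0.75 × (-0.147397) = 0.110548 substitutions/site.
Under a molecular clock d = 2μt, so t = d/(2μ) = 0.110548 / (2 × 3.3 × 10^-10) = 167.50 million years.

167.50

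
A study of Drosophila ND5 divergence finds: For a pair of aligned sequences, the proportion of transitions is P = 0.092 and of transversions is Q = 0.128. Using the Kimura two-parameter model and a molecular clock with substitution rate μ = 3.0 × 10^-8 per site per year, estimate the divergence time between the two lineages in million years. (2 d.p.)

Under the Kimura two-parameter model, d = −½ ln(1 − 2P − Q) − ¼ ln(1 − 2Q).
1 − 2P − Q = 0.688, giving −½ ln(0.688) = 0.186983.
1 − 2Q = 0.744, giving −¼ ln(0.744) = 0.073929.
d = 0.186983 + 0.073929 = 0.260912.
Under a molecular clock d = 2μt, so t = d/(2μ) = 0.260912 / (2 × 3.0 × 10^-8) = 4.35 million years.

4.35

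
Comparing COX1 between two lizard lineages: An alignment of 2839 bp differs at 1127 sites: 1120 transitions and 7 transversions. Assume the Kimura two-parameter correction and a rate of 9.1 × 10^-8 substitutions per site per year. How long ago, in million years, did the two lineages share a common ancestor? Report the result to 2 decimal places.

P = 1120/2839 ≈ 0.394505 and Q = 7/2839 ≈ 0.002466.
Under the Kimura two-parameter model, d = −½ ln(1 − 2P − Q) − ¼ ln(1 − 2Q).
1 − 2P − Q = 0.208524, giving −½ ln(0.208524) = 0.783851.
1 − 2Q = 0.995068, giving −¼ ln(0.995068) = 0.001236.
d = 0.783851 + 0.001236 = 0.785087.
Under a molecular clock d = 2μt, so t = d/(2μ) = 0.785087 / (2 × 9.1 × 10^-8) = 4.31 million years.

4.31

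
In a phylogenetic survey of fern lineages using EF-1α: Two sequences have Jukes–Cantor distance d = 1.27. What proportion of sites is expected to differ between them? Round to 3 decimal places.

0.612

p = (3/4)(1 − e^(−4d/3)) = 0.75 × (1 − e^(-1.693333)) = 0.75 × (1 − 0.183906) = 0.612071.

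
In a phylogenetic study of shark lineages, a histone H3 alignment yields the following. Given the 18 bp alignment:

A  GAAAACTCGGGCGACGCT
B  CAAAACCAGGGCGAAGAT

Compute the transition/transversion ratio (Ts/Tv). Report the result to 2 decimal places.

0.25

Transitions are A↔G and C↔T; transversions are all other mismatches.
Transitions: 1. Transversions: 4.
R = 1/4 = 0.25.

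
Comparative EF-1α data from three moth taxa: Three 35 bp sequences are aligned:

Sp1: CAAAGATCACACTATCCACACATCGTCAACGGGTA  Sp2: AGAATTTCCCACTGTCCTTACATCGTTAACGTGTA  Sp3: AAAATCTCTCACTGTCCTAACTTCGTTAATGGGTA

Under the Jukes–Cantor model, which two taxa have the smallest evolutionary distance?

Sp2 and Sp3

Sp1–Sp2: 10/35 differ, p = 0.286, d = 0.360.
Sp1–Sp3: 10/35 differ, p = 0.286, d = 0.360.
Sp2–Sp3: 7/35 differ, p = 0.200, d = 0.233.
The smallest distance is between Sp2 and Sp3.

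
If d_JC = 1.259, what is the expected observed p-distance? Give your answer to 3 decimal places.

p = (3/4)(1 − e^(−4d/3)) = 0.75 × (1 − e^(-1.678667)) = 0.75 × (1 − 0.186623) = 0.610033.

0.610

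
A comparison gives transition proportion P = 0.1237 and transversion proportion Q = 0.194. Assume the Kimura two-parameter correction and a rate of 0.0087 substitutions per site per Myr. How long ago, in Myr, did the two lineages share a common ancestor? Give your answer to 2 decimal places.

Under the Kimura two-parameter model, d = −½ ln(1 − 2P − Q) − ¼ ln(1 − 2Q).
1 − 2P − Q = 0.5586, giving −½ ln(0.5586) = 0.291161.
1 − 2Q = 0.612, giving −¼ ln(0.612) = 0.122756.
d = 0.291161 + 0.122756 = 0.413917.
Under a molecular clock d = 2μt, so t = d/(2μ) = 0.413917 / (2 × 0.0087) = 23.79 Myr.

23.79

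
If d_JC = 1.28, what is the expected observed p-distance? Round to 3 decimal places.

0.614

p = (3/4)(1 − e^(−4d/3)) = 0.75 × (1 − e^(-1.706667)) = 0.75 × (1 − 0.181470) = 0.613898.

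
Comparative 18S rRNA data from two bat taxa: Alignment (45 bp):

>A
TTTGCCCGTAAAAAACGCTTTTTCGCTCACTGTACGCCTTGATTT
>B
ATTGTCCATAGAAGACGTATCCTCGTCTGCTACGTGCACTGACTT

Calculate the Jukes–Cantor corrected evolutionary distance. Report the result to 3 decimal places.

The sequences differ at 20 of 45 sites, so p = 20/45 ≈ 0.444444.
d = −(3/4) ln(1 − 4p/3) = −0.75 ln(1 − 0.592592) = −0.75 ln(0.407408)
  = −0.75 × (-0.897940) = 0.673455 substitutions/site.

0.673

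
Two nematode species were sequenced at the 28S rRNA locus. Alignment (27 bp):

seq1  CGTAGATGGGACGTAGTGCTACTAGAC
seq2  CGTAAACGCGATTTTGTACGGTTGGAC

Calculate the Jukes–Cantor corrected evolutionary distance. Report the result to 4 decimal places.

The sequences differ at 11 of 27 sites, so p = 11/27 ≈ 0.407407.
d = −(3/4) ln(1 − 4p/3) = −0.75 ln(1 − 0.543209) = −0.75 ln(0.456791)
  = −0.75 × (-0.783529) = 0.587647 substitutions/site.

0.5876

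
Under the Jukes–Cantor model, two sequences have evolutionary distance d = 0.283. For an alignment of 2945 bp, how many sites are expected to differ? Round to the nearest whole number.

Invert JC69: p = (3/4)(1 − e^(−4d/3)) = 0.75 × (1 − e^(-0.377333)) = 0.75 × (1 − 0.685688) = 0.235734.
Expected differing sites = pL ≈ 0.235734 × 2945 = 694.23663 ≈ 694.

694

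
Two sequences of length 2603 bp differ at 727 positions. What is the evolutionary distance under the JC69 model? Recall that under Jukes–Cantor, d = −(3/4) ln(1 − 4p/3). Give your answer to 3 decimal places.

p = 727/2603 ≈ 0.279293.
d = −(3/4) ln(1 − 4p/3) = −0.75 ln(1 − 0.372391) = −0.75 ln(0.627609)
  = −0.75 × (-0.465838) = 0.349379 substitutions/site.

0.349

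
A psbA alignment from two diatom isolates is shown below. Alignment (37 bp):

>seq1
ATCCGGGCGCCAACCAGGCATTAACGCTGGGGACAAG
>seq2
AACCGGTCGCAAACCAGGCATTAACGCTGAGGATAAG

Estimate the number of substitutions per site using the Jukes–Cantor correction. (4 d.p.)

0.1490

The sequences differ at 5 of 37 sites (2, 7, 11, 30, 34), so p = 5/37 ≈ 0.135135.
d = −(3/4) ln(1 − 4p/3) = −0.75 ln(1 − 0.18018) = −0.75 ln(0.81982)
  = −0.75 × (-0.198670) = 0.149003 substitutions/site.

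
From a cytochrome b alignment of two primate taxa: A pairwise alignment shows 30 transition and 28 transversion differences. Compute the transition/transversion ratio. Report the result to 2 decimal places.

R = 30/28 = 1.071428… ≈ 1.07 (to 2 d.p.).

1.07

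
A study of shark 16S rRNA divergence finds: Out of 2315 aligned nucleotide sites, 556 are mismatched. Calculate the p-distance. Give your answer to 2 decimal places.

p = 556/2315 = 0.240172… ≈ 0.24 (to 2 d.p.).

0.24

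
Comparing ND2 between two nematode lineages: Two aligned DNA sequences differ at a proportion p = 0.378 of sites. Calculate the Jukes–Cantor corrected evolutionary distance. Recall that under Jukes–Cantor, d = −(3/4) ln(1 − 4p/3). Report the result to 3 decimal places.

d = −(3/4) ln(1 − 4p/3) = −0.75 ln(1 − 0.504) = −0.75 ln(0.496)
  = −0.75 × (-0.701179) = 0.525884 substitutions/site.

0.526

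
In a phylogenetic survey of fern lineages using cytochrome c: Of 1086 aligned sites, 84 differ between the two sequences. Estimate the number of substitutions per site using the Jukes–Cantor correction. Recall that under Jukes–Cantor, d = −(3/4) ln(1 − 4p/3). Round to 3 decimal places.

0.082

p = 84/1086 ≈ 0.077348.
d = −(3/4) ln(1 − 4p/3) = −0.75 ln(1 − 0.103131) = −0.75 ln(0.896869)
  = −0.75 × (-0.108845) = 0.081634 substitutions/site.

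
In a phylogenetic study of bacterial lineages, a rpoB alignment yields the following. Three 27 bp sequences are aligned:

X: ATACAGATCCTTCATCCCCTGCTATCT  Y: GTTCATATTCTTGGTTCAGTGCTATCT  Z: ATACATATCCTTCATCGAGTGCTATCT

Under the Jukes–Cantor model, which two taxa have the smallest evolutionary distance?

X–Y: 9/27 differ, p = 0.333, d = 0.441.
X–Z: 4/27 differ, p = 0.148, d = 0.165.
Y–Z: 7/27 differ, p = 0.259, d = 0.318.
The smallest distance is between X and Z.

X and Z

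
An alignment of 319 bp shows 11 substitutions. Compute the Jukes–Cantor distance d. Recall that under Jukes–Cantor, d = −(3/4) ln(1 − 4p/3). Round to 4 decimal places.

0.0353

p = 11/319 ≈ 0.034483.
d = −(3/4) ln(1 − 4p/3) = −0.75 ln(1 − 0.045977) = −0.75 ln(0.954023)
  = −0.75 × (-0.047067) = 0.035300 substitutions/site.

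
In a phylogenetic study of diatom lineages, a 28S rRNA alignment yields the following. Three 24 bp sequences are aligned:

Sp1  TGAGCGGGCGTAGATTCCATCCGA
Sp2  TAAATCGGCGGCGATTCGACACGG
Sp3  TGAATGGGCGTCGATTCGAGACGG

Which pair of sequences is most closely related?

Sp1–Sp2: 10/24 differ, p = 0.417, d = 0.608.
Sp1–Sp3: 7/24 differ, p = 0.292, d = 0.369.
Sp2–Sp3: 4/24 differ, p = 0.167, d = 0.188.
The smallest distance is between Sp2 and Sp3.

Sp2 and Sp3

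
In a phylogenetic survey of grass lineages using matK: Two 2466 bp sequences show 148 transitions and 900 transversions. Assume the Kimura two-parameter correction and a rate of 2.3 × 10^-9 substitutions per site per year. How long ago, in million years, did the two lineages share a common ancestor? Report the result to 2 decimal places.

P = 148/2466 ≈ 0.060016 and Q = 900/2466 ≈ 0.364964.
Under the Kimura two-parameter model, d = −½ ln(1 − 2P − Q) − ¼ ln(1 − 2Q).
1 − 2P − Q = 0.515004, giving −½ ln(0.515004) = 0.331790.
1 − 2Q = 0.270072, giving −¼ ln(0.270072) = 0.327267.
d = 0.331790 + 0.327267 = 0.659057.
Under a molecular clock d = 2μt, so t = d/(2μ) = 0.659057 / (2 × 2.3 × 10^-9) = 143.27 million years.

143.27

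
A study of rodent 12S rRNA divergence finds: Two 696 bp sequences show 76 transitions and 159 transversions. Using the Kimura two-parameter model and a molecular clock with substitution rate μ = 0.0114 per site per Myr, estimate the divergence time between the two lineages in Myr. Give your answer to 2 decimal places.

P = 76/696 ≈ 0.109195 and Q = 159/696 ≈ 0.228448.
Under the Kimura two-parameter model, d = −½ ln(1 − 2P − Q) − ¼ ln(1 − 2Q).
1 − 2P − Q = 0.553162, giving −½ ln(0.553162) = 0.296052.
1 − 2Q = 0.543104, giving −¼ ln(0.543104) = 0.152614.
d = 0.296052 + 0.152614 = 0.448666.
Under a molecular clock d = 2μt, so t = d/(2μ) = 0.448666 / (2 × 0.0114) = 19.68 Myr.

19.68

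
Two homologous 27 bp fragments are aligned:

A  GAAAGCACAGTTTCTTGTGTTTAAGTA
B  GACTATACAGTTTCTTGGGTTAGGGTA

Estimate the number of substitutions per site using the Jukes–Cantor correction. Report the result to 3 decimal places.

0.377

The sequences differ at 8 of 27 sites (3, 4, 5, 6, 18, 22, 23, 24), so p = 8/27 ≈ 0.296296.
d = −(3/4) ln(1 − 4p/3) = −0.75 ln(1 − 0.395061) = −0.75 ln(0.604939)
  = −0.75 × (-0.502628) = 0.376971 substitutions/site.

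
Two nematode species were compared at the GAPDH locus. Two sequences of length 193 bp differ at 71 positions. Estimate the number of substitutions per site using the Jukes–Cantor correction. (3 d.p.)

0.506

p = 71/193 ≈ 0.367876.
d = −(3/4) ln(1 − 4p/3) = −0.75 ln(1 − 0.490501) = −0.75 ln(0.509499)
  = −0.75 × (-0.674327) = 0.505745 substitutions/site.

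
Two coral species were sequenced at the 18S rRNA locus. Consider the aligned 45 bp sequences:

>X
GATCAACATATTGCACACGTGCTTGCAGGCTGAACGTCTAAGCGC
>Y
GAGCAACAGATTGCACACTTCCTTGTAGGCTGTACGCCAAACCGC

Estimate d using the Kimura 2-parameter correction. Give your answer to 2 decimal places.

0.23

Of 45 sites, 2 differences are transitions and 7 are transversions, so P = 2/45 ≈ 0.044444 and Q = 7/45 ≈ 0.155556.
Under the Kimura two-parameter model, d = −½ ln(1 − 2P − Q) − ¼ ln(1 − 2Q).
1 − 2P − Q = 0.755556, giving −½ ln(0.755556) = 0.140151.
1 − 2Q = 0.688888, giving −¼ ln(0.688888) = 0.093169.
d = 0.140151 + 0.093169 = 0.233320.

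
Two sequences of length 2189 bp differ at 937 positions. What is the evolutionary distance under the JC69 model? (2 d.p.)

p = 937/2189 ≈ 0.428049.
d = −(3/4) ln(1 − 4p/3) = −0.75 ln(1 − 0.570732) = −0.75 ln(0.429268)
  = −0.75 × (-0.845674) = 0.634256 substitutions/site.

0.63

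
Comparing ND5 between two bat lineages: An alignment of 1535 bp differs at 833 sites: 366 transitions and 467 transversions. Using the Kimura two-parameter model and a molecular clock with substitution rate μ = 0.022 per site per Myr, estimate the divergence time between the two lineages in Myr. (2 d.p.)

P = 366/1535 ≈ 0.238436 and Q = 467/1535 ≈ 0.304235.
Under the Kimura two-parameter model, d = −½ ln(1 − 2P − Q) − ¼ ln(1 − 2Q).
1 − 2P − Q = 0.218893, giving −½ ln(0.218893) = 0.759586.
1 − 2Q = 0.39153, giving −¼ ln(0.39153) = 0.234423.
d = 0.759586 + 0.234423 = 0.994009.
Under a molecular clock d = 2μt, so t = d/(2μ) = 0.994009 / (2 × 0.022) = 22.59 Myr.

22.59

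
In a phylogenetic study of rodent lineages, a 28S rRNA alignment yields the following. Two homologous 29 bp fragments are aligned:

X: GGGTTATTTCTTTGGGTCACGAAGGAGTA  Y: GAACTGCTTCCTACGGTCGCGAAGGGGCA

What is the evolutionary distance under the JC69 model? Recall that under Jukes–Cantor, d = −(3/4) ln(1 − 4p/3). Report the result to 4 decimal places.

The sequences differ at 11 of 29 sites, so p = 11/29 ≈ 0.37931.
d = −(3/4) ln(1 − 4p/3) = −0.75 ln(1 − 0.505747) = −0.75 ln(0.494253)
  = −0.75 × (-0.704708) = 0.528531 substitutions/site.

0.5285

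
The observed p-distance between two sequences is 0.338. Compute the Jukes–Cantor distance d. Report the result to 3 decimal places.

d = −(3/4) ln(1 − 4p/3) = −0.75 ln(1 − 0.450667) = −0.75 ln(0.549333)
  = −0.75 × (-0.599050) = 0.449288 substitutions/site.

0.449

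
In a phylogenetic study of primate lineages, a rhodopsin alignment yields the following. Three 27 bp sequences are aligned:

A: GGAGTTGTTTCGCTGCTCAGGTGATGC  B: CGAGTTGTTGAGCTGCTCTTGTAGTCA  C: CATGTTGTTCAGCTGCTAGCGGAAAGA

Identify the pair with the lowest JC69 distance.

A–B: 9/27 differ, p = 0.333, d = 0.441.
A–C: 12/27 differ, p = 0.444, d = 0.673.
B–C: 10/27 differ, p = 0.370, d = 0.511.
The smallest distance is between A and B.

A and B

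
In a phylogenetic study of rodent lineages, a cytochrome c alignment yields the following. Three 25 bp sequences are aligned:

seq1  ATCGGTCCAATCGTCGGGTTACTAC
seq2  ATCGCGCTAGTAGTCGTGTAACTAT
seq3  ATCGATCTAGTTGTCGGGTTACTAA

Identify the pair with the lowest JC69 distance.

seq1–seq2: 8/25 differ, p = 0.320, d = 0.417.
seq1–seq3: 5/25 differ, p = 0.200, d = 0.233.
seq2–seq3: 6/25 differ, p = 0.240, d = 0.289.
The smallest distance is between seq1 and seq3.

seq1 and seq3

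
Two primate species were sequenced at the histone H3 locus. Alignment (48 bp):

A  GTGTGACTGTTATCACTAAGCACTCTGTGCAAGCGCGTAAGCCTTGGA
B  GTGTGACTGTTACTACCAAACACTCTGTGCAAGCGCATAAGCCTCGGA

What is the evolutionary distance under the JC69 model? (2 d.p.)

0.14

The sequences differ at 6 of 48 sites (13, 14, 17, 20, 37, 45), so p = 6/48 = 0.125.
d = −(3/4) ln(1 − 4p/3) = −0.75 ln(1 − 0.166667) = −0.75 ln(0.833333)
  = −0.75 × (-0.182322) = 0.136742 substitutions/site.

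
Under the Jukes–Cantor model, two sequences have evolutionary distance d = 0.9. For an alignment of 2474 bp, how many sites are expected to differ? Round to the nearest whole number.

1297

Invert JC69: p = (3/4)(1 − e^(−4d/3)) = 0.75 × (1 − e^(-1.2)) = 0.75 × (1 − 0.301194) = 0.524105.
Expected differing sites = pL ≈ 0.524105 × 2474 = 1296.63577 ≈ 1297.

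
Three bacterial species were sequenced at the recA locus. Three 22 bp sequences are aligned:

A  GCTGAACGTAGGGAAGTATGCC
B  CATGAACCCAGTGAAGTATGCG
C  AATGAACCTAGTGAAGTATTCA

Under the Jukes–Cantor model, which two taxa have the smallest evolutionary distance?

A–B: 6/22 differ, p = 0.273, d = 0.339.
A–C: 6/22 differ, p = 0.273, d = 0.339.
B–C: 4/22 differ, p = 0.182, d = 0.208.
The smallest distance is between B and C.

B and C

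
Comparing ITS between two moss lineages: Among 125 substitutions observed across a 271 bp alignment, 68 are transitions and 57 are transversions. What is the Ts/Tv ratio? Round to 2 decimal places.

1.19

R = 68/57 = 1.192982… ≈ 1.19 (to 2 d.p.).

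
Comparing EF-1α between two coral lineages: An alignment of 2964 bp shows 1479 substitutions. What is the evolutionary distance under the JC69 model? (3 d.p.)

0.821

p = 1479/2964 ≈ 0.498988.
d = −(3/4) ln(1 − 4p/3) = −0.75 ln(1 − 0.665317) = −0.75 ln(0.334683)
  = −0.75 × (-1.094571) = 0.820928 substitutions/site.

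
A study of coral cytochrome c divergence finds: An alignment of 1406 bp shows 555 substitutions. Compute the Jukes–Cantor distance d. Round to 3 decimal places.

0.560

p = 555/1406 ≈ 0.394737.
d = −(3/4) ln(1 − 4p/3) = −0.75 ln(1 − 0.526316) = −0.75 ln(0.473684)
  = −0.75 × (-0.747215) = 0.560411 substitutions/site.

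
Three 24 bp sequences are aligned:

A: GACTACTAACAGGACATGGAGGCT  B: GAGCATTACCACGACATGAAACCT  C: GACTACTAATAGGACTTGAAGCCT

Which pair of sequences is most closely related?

A and C

A–B: 8/24 differ, p = 0.333, d = 0.441.
A–C: 4/24 differ, p = 0.167, d = 0.188.
B–C: 8/24 differ, p = 0.333, d = 0.441.
The smallest distance is between A and C.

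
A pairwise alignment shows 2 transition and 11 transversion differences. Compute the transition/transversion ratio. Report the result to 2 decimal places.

0.18

R = 2/11 = 0.181818… ≈ 0.18 (to 2 d.p.).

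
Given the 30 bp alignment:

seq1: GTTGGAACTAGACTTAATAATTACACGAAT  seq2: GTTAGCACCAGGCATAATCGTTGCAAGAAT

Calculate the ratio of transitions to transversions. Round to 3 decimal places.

1.250

Transitions are A↔G and C↔T; transversions are all other mismatches.
Transitions: 5. Transversions: 4.
R = 5/4 = 1.250.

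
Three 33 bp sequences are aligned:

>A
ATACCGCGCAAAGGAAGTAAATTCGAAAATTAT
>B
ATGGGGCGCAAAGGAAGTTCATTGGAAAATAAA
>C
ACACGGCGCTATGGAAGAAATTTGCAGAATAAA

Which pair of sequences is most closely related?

A and B

A–B: 8/33 differ, p = 0.242, d = 0.293.
A–C: 11/33 differ, p = 0.333, d = 0.441.
B–C: 11/33 differ, p = 0.333, d = 0.441.
The smallest distance is between A and B.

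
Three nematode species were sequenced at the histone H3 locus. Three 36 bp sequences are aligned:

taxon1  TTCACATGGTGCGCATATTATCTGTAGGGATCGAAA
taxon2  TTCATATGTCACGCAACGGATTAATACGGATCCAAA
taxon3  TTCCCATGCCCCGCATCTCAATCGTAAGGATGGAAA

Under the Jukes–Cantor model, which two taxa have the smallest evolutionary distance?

taxon1–taxon2: 13/36 differ, p = 0.361, d = 0.493.
taxon1–taxon3: 11/36 differ, p = 0.306, d = 0.392.
taxon2–taxon3: 13/36 differ, p = 0.361, d = 0.493.
The smallest distance is between taxon1 and taxon3.

taxon1 and taxon3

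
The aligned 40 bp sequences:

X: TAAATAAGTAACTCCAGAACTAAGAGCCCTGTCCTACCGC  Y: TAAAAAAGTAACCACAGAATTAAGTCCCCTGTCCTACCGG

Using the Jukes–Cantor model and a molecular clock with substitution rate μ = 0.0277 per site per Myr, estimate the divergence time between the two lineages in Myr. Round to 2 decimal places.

The sequences differ at 7 of 40 sites (5, 13, 14, 20, 25, 26, 40), so p = 7/40 = 0.175.
d = −(3/4) ln(1 − 4p/3) = −0.75 ln(1 − 0.233333) = −0.75 ln(0.766667)
  = −0.75 × (-0.265703) = 0.199277 substitutions/site.
Under a molecular clock d = 2μt, so t = d/(2μ) = 0.199277 / (2 × 0.0277) = 3.60 Myr.

3.60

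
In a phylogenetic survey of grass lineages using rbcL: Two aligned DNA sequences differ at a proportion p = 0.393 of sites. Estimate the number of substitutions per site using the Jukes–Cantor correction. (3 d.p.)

d = −(3/4) ln(1 − 4p/3) = −0.75 ln(1 − 0.524) = −0.75 ln(0.476)
  = −0.75 × (-0.742337) = 0.556753 substitutions/site.

0.557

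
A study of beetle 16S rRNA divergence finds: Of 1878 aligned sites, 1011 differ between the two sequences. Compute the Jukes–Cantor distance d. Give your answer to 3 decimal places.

0.949

p = 1011/1878 ≈ 0.538339.
d = −(3/4) ln(1 − 4p/3) = −0.75 ln(1 − 0.717785) = −0.75 ln(0.282215)
  = −0.75 × (-1.265086) = 0.948815 substitutions/site.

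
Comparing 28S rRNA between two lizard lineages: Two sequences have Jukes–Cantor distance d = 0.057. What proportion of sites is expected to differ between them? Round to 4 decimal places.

p = (3/4)(1 − e^(−4d/3)) = 0.75 × (1 − e^(-0.076)) = 0.75 × (1 − 0.926816) = 0.054888.

0.0549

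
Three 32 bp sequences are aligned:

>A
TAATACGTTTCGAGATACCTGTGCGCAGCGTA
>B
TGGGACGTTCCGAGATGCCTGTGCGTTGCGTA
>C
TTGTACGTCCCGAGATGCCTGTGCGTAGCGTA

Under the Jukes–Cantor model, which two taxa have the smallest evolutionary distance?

B and C

A–B: 7/32 differ, p = 0.219, d = 0.259.
A–C: 6/32 differ, p = 0.188, d = 0.216.
B–C: 4/32 differ, p = 0.125, d = 0.137.
The smallest distance is between B and C.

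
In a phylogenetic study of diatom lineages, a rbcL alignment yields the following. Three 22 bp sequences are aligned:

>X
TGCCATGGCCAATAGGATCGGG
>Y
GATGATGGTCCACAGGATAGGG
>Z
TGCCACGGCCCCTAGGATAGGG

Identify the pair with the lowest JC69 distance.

X and Z

X–Y: 8/22 differ, p = 0.364, d = 0.497.
X–Z: 4/22 differ, p = 0.182, d = 0.208.
Y–Z: 8/22 differ, p = 0.364, d = 0.497.
The smallest distance is between X and Z.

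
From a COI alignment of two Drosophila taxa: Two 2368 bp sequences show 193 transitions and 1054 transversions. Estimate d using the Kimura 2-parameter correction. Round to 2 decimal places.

P = 193/2368 ≈ 0.081503 and Q = 1054/2368 ≈ 0.445101.
Under the Kimura two-parameter model, d = −½ ln(1 − 2P − Q) − ¼ ln(1 − 2Q).
1 − 2P − Q = 0.391893, giving −½ ln(0.391893) = 0.468383.
1 − 2Q = 0.109798, giving −¼ ln(0.109798) = 0.552278.
d = 0.468383 + 0.552278 = 1.020661.

1.02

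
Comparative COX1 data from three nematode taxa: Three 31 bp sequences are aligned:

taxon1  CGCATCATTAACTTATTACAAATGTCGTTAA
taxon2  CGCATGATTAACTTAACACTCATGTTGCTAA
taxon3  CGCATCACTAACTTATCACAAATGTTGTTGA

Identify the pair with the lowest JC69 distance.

taxon1–taxon2: 7/31 differ, p = 0.226, d = 0.269.
taxon1–taxon3: 4/31 differ, p = 0.129, d = 0.142.
taxon2–taxon3: 7/31 differ, p = 0.226, d = 0.269.
The smallest distance is between taxon1 and taxon3.

taxon1 and taxon3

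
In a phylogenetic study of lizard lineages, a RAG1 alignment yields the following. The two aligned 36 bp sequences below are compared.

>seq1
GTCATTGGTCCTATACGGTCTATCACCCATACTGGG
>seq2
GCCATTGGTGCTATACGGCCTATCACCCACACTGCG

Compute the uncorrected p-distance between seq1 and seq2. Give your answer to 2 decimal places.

The sequences differ at 5 of 36 positions (sites 2, 10, 19, 30, 35).
p = 5/36 = 0.138888… ≈ 0.14 (to 2 d.p.).

0.14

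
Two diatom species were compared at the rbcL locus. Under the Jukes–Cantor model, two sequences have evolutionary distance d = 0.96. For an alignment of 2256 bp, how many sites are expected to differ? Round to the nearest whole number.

Invert JC69: p = (3/4)(1 − e^(−4d/3)) = 0.75 × (1 − e^(-1.28)) = 0.75 × (1 − 0.278037) = 0.541472.
Expected differing sites = pL ≈ 0.541472 × 2256 = 1221.560832 ≈ 1222.

1222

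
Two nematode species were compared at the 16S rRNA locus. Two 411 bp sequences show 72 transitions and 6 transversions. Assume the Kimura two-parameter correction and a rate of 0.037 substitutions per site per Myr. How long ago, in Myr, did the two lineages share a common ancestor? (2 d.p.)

3.17

P = 72/411 ≈ 0.175182 and Q = 6/411 ≈ 0.014599.
Under the Kimura two-parameter model, d = −½ ln(1 − 2P − Q) − ¼ ln(1 − 2Q).
1 − 2P − Q = 0.635037, giving −½ ln(0.635037) = 0.227036.
1 − 2Q = 0.970802, giving −¼ ln(0.970802) = 0.007408.
d = 0.227036 + 0.007408 = 0.234444.
Under a molecular clock d = 2μt, so t = d/(2μ) = 0.234444 / (2 × 0.037) = 3.17 Myr.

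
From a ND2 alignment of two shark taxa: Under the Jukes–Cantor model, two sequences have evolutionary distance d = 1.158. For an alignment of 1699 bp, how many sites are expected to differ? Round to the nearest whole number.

Invert JC69: p = (3/4)(1 − e^(−4d/3)) = 0.75 × (1 − e^(-1.544)) = 0.75 × (1 − 0.213525) = 0.589856.
Expected differing sites = pL ≈ 0.589856 × 1699 = 1002.165344 ≈ 1002.

1002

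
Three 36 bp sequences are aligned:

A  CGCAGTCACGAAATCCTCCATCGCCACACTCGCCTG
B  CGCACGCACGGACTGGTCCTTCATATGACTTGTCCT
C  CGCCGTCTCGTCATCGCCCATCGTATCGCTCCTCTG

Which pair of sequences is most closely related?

A–B: 16/36 differ, p = 0.444, d = 0.673.
A–C: 12/36 differ, p = 0.333, d = 0.441.
B–C: 17/36 differ, p = 0.472, d = 0.745.
The smallest distance is between A and C.

A and C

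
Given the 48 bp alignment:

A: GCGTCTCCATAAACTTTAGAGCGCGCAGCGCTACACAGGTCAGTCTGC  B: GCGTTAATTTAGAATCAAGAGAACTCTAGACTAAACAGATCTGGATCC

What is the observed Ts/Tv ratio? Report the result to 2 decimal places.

0.57

Transitions are A↔G and C↔T; transversions are all other mismatches.
Transitions: 8. Transversions: 14.
R = 8/14 = 0.571428… ≈ 0.57 (to 2 d.p.).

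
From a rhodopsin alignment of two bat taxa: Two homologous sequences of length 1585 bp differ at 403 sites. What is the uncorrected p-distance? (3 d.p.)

p = 403/1585 = 0.254258… ≈ 0.254 (to 3 d.p.).

0.254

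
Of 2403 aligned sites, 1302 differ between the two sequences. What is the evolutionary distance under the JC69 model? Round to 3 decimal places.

p = 1302/2403 ≈ 0.541823.
d = −(3/4) ln(1 − 4p/3) = −0.75 ln(1 − 0.722431) = −0.75 ln(0.277569)
  = −0.75 × (-1.281686) = 0.961265 substitutions/site.

0.961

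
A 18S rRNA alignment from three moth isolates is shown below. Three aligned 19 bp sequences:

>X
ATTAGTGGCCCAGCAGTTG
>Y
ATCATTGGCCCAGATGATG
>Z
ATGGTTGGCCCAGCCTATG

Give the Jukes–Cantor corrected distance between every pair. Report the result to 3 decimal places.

d(X,Y) = 0.324, d(X,Z) = 0.410, d(Y,Z) = 0.324

X–Y: 5/19 sites differ → p ≈ 0.263158, d = −0.75 ln(1 − 0.350877) = 0.324100 ≈ 0.324.
X–Z: 6/19 sites differ → p ≈ 0.315789, d = −0.75 ln(1 − 0.421052) = 0.409907 ≈ 0.410.
Y–Z: 5/19 sites differ → p ≈ 0.263158, d = −0.75 ln(1 − 0.350877) = 0.324100 ≈ 0.324.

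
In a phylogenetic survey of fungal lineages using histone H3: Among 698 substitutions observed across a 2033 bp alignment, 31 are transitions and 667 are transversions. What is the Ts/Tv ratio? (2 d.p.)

R = 31/667 = 0.046476… ≈ 0.05 (to 2 d.p.).

0.05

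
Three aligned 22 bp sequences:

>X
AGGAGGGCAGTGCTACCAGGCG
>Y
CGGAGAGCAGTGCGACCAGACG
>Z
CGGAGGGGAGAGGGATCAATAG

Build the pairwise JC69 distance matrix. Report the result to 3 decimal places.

X–Y: 4/22 sites differ → p ≈ 0.181818, d = −0.75 ln(1 − 0.242424) = 0.208224 ≈ 0.208.
X–Z: 9/22 sites differ → p ≈ 0.409091, d = −0.75 ln(1 − 0.545455) = 0.591344 ≈ 0.591.
Y–Z: 8/22 sites differ → p ≈ 0.363636, d = −0.75 ln(1 − 0.484848) = 0.497470 ≈ 0.497.

d(X,Y) = 0.208, d(X,Z) = 0.591, d(Y,Z) = 0.497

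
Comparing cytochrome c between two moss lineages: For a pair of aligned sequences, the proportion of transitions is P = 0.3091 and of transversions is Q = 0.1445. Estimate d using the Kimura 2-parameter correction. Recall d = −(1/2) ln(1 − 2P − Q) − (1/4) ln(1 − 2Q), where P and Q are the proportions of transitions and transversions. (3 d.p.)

Under the Kimura two-parameter model, d = −½ ln(1 − 2P − Q) − ¼ ln(1 − 2Q).
1 − 2P − Q = 0.2373, giving −½ ln(0.2373) = 0.719215.
1 − 2Q = 0.711, giving −¼ ln(0.711) = 0.085271.
d = 0.719215 + 0.085271 = 0.804486.

0.804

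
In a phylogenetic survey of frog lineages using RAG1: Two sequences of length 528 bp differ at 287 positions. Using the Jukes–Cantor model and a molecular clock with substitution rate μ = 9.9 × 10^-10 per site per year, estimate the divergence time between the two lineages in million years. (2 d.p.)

488.66

p = 287/528 ≈ 0.543561.
d = −(3/4) ln(1 − 4p/3) = −0.75 ln(1 − 0.724748) = −0.75 ln(0.275252)
  = −0.75 × (-1.290068) = 0.967551 substitutions/site.
Under a molecular clock d = 2μt, so t = d/(2μ) = 0.967551 / (2 × 9.9 × 10^-10) = 488.66 million years.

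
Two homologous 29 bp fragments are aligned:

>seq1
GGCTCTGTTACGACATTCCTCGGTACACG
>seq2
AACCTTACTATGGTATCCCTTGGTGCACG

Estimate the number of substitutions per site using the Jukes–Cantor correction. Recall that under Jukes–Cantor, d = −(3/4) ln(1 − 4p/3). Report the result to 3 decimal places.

The sequences differ at 12 of 29 sites, so p = 12/29 ≈ 0.413793.
d = −(3/4) ln(1 − 4p/3) = −0.75 ln(1 − 0.551724) = −0.75 ln(0.448276)
  = −0.75 × (-0.802346) = 0.601760 substitutions/site.

0.602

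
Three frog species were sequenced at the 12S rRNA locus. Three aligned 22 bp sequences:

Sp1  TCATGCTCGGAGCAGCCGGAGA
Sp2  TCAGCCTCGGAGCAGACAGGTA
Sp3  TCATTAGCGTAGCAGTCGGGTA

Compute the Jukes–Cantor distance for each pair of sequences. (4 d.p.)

Sp1–Sp2: 6/22 sites differ → p ≈ 0.272727, d = −0.75 ln(1 − 0.363636) = 0.338988 ≈ 0.3390.
Sp1–Sp3: 7/22 sites differ → p ≈ 0.318182, d = −0.75 ln(1 − 0.424243) = 0.414052 ≈ 0.4141.
Sp2–Sp3: 7/22 sites differ → p ≈ 0.318182, d = −0.75 ln(1 − 0.424243) = 0.414052 ≈ 0.4141.

d(Sp1,Sp2) = 0.3390, d(Sp1,Sp3) = 0.4141, d(Sp2,Sp3) = 0.4141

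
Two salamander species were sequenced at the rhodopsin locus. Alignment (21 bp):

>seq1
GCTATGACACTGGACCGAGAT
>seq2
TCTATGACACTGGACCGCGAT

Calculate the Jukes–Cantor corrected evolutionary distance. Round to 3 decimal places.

The sequences differ at 2 of 21 sites (1, 18), so p = 2/21 ≈ 0.095238.
d = −(3/4) ln(1 − 4p/3) = −0.75 ln(1 − 0.126984) = −0.75 ln(0.873016)
  = −0.75 × (-0.135801) = 0.101851 substitutions/site.

0.102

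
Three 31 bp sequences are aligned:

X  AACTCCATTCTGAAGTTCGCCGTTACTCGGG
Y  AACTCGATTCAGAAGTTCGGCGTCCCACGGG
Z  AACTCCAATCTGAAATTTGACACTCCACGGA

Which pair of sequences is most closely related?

X–Y: 6/31 differ, p = 0.194, d = 0.224.
X–Z: 9/31 differ, p = 0.290, d = 0.367.
Y–Z: 10/31 differ, p = 0.323, d = 0.422.
The smallest distance is between X and Y.

X and Y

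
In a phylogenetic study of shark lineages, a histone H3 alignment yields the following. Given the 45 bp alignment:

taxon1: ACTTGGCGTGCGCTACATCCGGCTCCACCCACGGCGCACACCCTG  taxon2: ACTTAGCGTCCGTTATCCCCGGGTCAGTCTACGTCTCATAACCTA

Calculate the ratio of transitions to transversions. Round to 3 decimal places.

1.286

Transitions are A↔G and C↔T; transversions are all other mismatches.
Transitions: 9. Transversions: 7.
R = 9/7 = 1.285714… ≈ 1.286 (to 3 d.p.).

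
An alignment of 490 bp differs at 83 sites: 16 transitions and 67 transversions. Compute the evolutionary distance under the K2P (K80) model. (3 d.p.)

0.193

P = 16/490 ≈ 0.032653 and Q = 67/490 ≈ 0.136735.
Under the Kimura two-parameter model, d = −½ ln(1 − 2P − Q) − ¼ ln(1 − 2Q).
1 − 2P − Q = 0.797959, giving −½ ln(0.797959) = 0.112849.
1 − 2Q = 0.72653, giving −¼ ln(0.72653) = 0.079869.
d = 0.112849 + 0.079869 = 0.192718.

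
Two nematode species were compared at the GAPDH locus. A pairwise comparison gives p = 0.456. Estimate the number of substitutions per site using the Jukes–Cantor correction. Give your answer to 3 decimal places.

0.702

d = −(3/4) ln(1 − 4p/3) = −0.75 ln(1 − 0.608) = −0.75 ln(0.392)
  = −0.75 × (-0.936493) = 0.702370 substitutions/site.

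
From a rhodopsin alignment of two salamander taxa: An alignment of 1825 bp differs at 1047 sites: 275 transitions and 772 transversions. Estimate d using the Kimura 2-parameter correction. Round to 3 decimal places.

P = 275/1825 ≈ 0.150685 and Q = 772/1825 ≈ 0.423014.
Under the Kimura two-parameter model, d = −½ ln(1 − 2P − Q) − ¼ ln(1 − 2Q).
1 − 2P − Q = 0.275616, giving −½ ln(0.275616) = 0.644373.
1 − 2Q = 0.153972, giving −¼ ln(0.153972) = 0.467746.
d = 0.644373 + 0.467746 = 1.112119.

1.112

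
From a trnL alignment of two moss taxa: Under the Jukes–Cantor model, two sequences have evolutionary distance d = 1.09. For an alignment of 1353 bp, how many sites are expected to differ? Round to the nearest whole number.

Invert JC69: p = (3/4)(1 − e^(−4d/3)) = 0.75 × (1 − e^(-1.453333)) = 0.75 × (1 − 0.233790) = 0.574658.
Expected differing sites = pL ≈ 0.574658 × 1353 = 777.512274 ≈ 778.

778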